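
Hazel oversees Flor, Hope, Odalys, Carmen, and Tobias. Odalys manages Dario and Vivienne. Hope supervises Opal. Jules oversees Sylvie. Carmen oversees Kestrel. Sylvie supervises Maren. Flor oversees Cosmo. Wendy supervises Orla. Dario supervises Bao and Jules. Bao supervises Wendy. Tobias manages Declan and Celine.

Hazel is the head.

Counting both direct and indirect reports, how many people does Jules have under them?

2

Jules directly manages Sylvie. Under Sylvie: Maren (1). That's 2 in total.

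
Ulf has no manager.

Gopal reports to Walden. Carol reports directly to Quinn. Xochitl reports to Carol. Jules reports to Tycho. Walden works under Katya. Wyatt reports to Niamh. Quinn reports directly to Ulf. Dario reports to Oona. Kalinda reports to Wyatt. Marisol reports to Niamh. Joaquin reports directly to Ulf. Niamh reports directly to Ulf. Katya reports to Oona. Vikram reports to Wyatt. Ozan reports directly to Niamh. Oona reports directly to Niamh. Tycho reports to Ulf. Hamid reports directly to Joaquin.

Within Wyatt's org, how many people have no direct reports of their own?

The people in Wyatt's organization with no one reporting to them are Vikram, Kalinda. That is 2.

2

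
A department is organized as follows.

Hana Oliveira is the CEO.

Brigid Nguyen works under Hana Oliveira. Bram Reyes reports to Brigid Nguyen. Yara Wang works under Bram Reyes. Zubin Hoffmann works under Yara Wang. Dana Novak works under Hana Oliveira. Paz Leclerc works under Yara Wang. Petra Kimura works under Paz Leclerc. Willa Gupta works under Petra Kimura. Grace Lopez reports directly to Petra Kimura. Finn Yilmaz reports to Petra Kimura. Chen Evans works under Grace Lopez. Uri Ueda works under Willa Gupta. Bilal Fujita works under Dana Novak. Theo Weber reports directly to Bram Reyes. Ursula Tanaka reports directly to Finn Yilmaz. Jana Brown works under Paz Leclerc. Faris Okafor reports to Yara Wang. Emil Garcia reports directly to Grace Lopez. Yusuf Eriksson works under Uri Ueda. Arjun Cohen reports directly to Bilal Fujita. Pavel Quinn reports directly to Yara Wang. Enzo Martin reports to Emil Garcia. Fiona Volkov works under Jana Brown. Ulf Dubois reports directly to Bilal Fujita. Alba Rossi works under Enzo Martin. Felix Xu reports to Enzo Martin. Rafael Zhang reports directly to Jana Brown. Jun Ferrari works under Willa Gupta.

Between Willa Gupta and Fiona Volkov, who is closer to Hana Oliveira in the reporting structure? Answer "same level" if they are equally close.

same level

Both Willa Gupta and Fiona Volkov are 6 levels below Hana Oliveira.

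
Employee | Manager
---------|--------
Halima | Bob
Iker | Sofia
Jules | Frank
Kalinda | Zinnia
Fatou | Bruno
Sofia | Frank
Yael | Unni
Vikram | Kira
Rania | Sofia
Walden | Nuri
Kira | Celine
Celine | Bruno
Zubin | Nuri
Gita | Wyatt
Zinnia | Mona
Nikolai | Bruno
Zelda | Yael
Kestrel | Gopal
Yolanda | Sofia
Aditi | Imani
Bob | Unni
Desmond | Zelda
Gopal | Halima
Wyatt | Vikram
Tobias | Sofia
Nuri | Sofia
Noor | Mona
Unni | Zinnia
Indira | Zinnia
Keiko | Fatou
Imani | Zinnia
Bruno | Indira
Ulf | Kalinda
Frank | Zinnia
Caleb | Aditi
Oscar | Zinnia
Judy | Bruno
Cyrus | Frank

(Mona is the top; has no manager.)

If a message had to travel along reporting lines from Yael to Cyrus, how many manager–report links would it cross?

4

Yael is 2 levels below Zinnia, and Cyrus is 2 levels below Zinnia (their lowest common manager). The shortest path runs up from Yael to Zinnia and back down to Cyrus: 2 + 2 = 4 links.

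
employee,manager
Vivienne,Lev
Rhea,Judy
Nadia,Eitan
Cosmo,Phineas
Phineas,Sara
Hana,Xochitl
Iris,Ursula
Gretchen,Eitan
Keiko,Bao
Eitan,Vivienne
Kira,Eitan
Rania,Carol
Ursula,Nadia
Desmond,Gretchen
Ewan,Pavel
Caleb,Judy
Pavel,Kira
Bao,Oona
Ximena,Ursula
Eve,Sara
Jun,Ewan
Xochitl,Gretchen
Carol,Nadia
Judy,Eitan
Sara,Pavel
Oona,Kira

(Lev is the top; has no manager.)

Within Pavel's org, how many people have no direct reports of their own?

3

The people in Pavel's organization with no one reporting to them are Cosmo, Eve, Jun. That is 3.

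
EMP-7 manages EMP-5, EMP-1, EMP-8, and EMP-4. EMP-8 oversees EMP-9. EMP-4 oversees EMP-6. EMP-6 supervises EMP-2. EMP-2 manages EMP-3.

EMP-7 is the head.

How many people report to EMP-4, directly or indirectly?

EMP-4 directly manages EMP-6. Under EMP-6: EMP-2, EMP-3 (2). That's 3 in total.

3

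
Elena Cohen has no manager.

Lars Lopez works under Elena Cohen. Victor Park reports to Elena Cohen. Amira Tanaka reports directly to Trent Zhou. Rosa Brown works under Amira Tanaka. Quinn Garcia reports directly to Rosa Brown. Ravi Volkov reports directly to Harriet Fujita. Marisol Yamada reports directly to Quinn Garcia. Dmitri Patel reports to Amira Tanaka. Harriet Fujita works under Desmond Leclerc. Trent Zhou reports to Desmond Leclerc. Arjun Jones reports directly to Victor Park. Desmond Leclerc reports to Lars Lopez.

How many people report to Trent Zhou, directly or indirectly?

Trent Zhou directly manages Amira Tanaka. Under Amira Tanaka: Rosa Brown, Quinn Garcia, Marisol Yamada, Dmitri Patel (4). That's 5 in total.

5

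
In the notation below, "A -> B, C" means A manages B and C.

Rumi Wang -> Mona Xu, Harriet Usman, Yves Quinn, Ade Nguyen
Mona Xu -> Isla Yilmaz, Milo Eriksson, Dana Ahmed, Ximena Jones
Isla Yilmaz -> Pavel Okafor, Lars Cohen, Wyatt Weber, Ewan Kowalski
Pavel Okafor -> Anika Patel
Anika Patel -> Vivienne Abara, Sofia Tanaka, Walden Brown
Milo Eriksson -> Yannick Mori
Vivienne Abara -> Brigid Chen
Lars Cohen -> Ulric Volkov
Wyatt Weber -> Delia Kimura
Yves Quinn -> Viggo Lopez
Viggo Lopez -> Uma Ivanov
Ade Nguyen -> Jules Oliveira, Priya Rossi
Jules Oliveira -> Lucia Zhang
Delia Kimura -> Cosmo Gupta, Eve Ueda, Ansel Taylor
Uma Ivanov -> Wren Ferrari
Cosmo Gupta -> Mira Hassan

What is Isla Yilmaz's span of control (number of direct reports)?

4

Isla Yilmaz directly manages Pavel Okafor, Lars Cohen, Wyatt Weber, Ewan Kowalski. That is 4 direct reports.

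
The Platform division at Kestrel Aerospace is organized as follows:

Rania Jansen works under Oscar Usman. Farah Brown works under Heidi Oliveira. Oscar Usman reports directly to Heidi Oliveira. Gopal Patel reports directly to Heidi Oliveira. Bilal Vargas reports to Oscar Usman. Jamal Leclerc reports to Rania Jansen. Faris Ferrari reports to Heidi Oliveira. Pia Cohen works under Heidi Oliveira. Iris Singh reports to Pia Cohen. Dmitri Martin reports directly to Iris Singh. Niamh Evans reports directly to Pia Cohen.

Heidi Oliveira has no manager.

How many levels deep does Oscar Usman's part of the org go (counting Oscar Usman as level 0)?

2

The longest chain under Oscar Usman runs Oscar Usman → Rania Jansen → Jamal Leclerc, which is 2 levels below Oscar Usman.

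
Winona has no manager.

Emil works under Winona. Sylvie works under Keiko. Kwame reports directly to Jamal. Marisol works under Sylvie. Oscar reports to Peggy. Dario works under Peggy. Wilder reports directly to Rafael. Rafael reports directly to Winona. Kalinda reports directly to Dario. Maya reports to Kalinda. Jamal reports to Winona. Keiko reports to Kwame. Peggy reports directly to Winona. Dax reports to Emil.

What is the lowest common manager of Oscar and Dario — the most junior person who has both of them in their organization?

Peggy

Oscar's chain of managers is Peggy, Winona. Dario's chain of managers is Peggy, Winona. The first manager that appears in both chains is Peggy.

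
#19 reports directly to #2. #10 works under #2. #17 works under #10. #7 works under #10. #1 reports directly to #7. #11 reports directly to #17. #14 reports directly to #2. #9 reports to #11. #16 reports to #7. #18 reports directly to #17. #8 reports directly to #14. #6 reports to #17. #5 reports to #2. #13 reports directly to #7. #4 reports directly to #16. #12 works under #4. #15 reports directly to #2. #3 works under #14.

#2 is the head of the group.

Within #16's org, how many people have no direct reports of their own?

1

The only person in #16's organization with no one reporting to them is #12. That is 1.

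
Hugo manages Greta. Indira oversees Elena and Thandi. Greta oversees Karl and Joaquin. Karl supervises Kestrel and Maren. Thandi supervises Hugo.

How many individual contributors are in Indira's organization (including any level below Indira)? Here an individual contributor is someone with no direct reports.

The people in Indira's organization with no one reporting to them are Elena, Joaquin, Maren, Kestrel. That is 4.

4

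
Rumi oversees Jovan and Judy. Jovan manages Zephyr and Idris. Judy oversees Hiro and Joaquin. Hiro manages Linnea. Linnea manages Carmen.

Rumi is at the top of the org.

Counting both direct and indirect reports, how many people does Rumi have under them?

Rumi directly manages Jovan, Judy. Under Jovan: Idris, Zephyr (2). Under Judy: Joaquin, Hiro, Linnea, Carmen (4). So Rumi's organization is 2 direct reports plus everyone under them: 3 + 5 = 8.

8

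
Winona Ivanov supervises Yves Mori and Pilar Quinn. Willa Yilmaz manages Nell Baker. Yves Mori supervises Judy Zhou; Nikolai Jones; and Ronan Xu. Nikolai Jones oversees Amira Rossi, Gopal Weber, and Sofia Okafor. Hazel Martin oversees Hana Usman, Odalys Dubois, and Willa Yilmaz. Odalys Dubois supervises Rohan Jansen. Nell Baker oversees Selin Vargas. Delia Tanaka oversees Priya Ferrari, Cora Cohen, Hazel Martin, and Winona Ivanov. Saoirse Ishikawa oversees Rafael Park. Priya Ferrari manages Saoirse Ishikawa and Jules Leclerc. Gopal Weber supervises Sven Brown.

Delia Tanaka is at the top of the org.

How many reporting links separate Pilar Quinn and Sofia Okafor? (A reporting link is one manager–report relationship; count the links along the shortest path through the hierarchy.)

4

Pilar Quinn is 1 level below Winona Ivanov, and Sofia Okafor is 3 levels below Winona Ivanov (their lowest common manager). The shortest path runs up from Pilar Quinn to Winona Ivanov and back down to Sofia Okafor: 1 + 3 = 4 links.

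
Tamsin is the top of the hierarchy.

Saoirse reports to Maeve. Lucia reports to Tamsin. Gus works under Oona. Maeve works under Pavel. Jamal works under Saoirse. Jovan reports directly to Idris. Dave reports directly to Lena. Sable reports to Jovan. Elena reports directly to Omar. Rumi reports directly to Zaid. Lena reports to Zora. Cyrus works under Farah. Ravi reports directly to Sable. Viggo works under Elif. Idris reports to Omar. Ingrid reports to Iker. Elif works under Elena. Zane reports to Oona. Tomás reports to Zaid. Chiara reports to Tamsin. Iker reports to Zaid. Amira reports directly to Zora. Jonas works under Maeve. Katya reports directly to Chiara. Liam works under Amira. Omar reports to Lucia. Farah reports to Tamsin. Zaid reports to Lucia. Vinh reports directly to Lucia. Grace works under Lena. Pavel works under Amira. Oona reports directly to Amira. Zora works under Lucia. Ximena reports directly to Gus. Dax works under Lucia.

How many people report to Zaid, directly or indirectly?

Zaid directly manages Rumi, Iker, Tomás. Rumi has no reports. Under Iker: Ingrid (1). Tomás has no reports. So Zaid's organization is 3 direct reports plus everyone under them: 1 + 2 + 1 = 4.

4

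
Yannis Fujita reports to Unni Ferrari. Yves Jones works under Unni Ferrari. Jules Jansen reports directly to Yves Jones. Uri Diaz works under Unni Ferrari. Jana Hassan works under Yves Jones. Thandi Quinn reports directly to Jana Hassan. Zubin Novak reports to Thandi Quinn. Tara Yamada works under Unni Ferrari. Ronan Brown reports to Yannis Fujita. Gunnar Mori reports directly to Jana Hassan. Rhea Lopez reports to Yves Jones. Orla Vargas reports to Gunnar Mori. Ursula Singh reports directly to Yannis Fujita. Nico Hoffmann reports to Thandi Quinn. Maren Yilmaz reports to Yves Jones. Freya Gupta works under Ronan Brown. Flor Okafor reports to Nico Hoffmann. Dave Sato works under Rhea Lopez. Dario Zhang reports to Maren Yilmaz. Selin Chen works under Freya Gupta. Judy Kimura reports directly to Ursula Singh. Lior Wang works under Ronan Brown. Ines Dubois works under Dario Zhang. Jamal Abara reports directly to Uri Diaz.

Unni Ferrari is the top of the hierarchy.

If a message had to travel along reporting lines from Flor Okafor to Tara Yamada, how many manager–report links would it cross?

Flor Okafor is 5 levels below Unni Ferrari, and Tara Yamada is 1 level below Unni Ferrari (their lowest common manager). The shortest path runs up from Flor Okafor to Unni Ferrari and back down to Tara Yamada: 5 + 1 = 6 links.

6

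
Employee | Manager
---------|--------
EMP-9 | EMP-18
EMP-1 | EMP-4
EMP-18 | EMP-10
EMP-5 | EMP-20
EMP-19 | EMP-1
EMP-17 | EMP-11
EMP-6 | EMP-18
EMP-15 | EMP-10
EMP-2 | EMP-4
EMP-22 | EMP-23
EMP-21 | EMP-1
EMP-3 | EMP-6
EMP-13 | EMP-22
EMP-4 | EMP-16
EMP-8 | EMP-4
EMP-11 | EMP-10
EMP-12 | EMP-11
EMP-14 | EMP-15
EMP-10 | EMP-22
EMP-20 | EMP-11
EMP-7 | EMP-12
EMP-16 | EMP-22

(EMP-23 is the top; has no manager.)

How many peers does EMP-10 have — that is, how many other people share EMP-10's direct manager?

2

EMP-10 reports to EMP-22. EMP-22's other direct reports are EMP-16, EMP-13 — 2 peers.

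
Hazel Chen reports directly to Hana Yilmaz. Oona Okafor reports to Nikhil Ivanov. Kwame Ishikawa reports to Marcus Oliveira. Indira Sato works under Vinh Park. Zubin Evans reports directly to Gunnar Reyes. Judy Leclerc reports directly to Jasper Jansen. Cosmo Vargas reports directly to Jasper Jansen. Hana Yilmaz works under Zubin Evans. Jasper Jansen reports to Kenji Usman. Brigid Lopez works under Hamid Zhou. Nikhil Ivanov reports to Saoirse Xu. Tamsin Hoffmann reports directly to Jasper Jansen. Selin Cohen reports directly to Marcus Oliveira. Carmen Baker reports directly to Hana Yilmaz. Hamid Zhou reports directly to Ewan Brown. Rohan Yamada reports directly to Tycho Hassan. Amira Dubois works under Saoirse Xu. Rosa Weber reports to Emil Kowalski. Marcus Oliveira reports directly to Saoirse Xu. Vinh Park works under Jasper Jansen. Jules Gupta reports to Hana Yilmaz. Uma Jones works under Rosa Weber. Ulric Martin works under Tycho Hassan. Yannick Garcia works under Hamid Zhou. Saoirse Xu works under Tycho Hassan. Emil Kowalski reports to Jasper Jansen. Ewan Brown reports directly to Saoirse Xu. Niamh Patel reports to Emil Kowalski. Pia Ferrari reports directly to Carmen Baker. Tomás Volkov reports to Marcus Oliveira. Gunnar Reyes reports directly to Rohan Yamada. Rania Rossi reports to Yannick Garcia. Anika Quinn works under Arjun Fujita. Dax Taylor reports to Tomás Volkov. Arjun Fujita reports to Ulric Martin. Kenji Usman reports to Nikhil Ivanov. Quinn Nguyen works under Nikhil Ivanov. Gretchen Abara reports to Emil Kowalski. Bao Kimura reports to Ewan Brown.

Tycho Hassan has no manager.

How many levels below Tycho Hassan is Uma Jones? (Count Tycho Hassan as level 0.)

7

Chain from Uma Jones up to Tycho Hassan: Uma Jones → Rosa Weber → Emil Kowalski → Jasper Jansen → Kenji Usman → Nikhil Ivanov → Saoirse Xu → Tycho Hassan. That is 7 steps up, so Uma Jones is 7 levels below Tycho Hassan.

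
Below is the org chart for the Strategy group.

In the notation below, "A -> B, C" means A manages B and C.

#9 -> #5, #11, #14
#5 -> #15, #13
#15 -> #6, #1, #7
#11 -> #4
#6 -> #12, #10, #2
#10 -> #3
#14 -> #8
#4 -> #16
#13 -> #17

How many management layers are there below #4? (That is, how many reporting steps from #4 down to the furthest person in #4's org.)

The longest chain under #4 runs #4 → #16, which is 1 level below #4.

1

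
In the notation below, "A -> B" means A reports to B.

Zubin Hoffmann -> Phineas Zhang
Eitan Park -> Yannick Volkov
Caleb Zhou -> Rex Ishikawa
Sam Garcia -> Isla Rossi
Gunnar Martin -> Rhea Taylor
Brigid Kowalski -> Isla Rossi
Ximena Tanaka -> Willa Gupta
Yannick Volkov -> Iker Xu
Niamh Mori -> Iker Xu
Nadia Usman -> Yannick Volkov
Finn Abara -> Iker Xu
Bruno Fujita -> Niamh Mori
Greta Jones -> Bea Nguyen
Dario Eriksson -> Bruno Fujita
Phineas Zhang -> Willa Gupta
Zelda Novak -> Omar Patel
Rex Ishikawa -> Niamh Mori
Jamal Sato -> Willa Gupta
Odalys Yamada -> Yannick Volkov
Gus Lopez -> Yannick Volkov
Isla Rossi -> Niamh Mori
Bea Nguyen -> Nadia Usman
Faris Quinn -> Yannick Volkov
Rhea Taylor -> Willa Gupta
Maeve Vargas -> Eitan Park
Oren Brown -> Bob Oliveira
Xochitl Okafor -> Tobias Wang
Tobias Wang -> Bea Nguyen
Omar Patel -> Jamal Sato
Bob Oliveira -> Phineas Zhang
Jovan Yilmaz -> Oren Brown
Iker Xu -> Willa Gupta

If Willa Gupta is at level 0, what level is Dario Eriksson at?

Chain from Dario Eriksson up to Willa Gupta: Dario Eriksson → Bruno Fujita → Niamh Mori → Iker Xu → Willa Gupta. That is 4 steps up, so Dario Eriksson is 4 levels below Willa Gupta.

4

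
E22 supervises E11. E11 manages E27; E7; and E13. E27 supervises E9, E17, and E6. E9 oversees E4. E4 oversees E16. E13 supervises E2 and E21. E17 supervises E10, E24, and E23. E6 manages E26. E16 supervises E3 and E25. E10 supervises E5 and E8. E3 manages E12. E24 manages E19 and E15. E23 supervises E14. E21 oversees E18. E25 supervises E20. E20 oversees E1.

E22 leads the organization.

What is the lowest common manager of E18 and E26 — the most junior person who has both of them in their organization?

E18's chain of managers is E21, E13, E11, E22. E26's chain of managers is E6, E27, E11, E22. The first manager that appears in both chains is E11.

E11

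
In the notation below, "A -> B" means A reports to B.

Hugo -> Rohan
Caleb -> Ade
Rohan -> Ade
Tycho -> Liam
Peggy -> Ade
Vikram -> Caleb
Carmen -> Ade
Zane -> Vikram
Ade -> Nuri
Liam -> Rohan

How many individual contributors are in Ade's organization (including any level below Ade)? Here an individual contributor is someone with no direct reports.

The people in Ade's organization with no one reporting to them are Carmen, Peggy, Zane, Tycho, Hugo. That is 5.

5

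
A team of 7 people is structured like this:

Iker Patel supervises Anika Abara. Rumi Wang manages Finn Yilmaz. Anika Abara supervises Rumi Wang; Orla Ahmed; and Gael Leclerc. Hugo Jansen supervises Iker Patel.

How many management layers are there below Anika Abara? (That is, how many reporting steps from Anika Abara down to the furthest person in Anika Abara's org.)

The longest chain under Anika Abara runs Anika Abara → Rumi Wang → Finn Yilmaz, which is 2 levels below Anika Abara.

2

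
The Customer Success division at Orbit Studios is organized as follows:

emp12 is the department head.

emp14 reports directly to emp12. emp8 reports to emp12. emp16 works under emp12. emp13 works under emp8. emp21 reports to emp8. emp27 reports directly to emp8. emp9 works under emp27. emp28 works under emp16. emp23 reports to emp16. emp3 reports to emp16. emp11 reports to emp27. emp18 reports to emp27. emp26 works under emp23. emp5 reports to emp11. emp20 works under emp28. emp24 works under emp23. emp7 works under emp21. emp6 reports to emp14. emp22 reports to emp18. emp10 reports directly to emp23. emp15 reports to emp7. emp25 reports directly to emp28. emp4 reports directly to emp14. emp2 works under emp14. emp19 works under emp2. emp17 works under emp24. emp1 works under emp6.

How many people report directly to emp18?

1

emp18 directly manages emp22. That is 1 direct report.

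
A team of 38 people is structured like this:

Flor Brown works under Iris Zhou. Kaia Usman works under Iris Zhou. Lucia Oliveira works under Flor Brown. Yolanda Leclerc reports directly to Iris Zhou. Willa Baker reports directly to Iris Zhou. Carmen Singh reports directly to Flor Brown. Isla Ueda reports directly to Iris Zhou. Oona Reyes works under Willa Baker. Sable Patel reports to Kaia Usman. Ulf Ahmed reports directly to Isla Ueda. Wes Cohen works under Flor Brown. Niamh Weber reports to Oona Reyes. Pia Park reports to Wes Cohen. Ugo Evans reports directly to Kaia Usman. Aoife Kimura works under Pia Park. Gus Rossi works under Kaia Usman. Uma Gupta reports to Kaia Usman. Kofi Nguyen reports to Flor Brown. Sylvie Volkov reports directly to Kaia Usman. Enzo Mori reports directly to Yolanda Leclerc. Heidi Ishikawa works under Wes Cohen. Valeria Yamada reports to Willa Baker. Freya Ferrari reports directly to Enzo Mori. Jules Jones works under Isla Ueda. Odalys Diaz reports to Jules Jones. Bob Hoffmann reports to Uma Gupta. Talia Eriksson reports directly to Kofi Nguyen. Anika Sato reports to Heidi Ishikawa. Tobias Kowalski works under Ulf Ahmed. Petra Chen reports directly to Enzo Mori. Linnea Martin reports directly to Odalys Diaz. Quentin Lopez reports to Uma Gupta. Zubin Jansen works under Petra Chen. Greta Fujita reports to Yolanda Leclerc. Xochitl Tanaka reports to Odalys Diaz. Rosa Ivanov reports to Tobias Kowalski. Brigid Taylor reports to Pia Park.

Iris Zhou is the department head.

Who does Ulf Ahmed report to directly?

Ulf Ahmed reports directly to Isla Ueda.

Isla Ueda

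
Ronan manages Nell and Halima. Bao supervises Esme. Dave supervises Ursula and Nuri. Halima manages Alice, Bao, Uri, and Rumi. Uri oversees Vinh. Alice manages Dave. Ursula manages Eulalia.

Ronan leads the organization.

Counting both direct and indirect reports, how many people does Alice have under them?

Alice directly manages Dave. Under Dave: Nuri, Ursula, Eulalia (3). That's 4 in total.

4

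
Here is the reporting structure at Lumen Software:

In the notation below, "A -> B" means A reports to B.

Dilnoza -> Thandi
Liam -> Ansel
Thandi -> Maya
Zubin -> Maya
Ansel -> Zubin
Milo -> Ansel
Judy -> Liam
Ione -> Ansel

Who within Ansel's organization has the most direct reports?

Ansel

Direct-report counts within Ansel's organization: Ansel has 3; Liam has 1. The largest is 3, held by Ansel.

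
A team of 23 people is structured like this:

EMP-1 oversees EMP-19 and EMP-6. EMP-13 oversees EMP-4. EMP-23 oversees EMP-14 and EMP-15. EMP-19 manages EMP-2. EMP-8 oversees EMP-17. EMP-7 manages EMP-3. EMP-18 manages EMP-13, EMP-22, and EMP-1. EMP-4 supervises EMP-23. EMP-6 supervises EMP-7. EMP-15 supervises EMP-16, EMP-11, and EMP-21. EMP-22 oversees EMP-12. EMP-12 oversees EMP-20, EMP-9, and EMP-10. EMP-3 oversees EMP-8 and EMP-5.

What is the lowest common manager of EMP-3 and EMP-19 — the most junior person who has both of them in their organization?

EMP-3's chain of managers is EMP-7, EMP-6, EMP-1, EMP-18. EMP-19's chain of managers is EMP-1, EMP-18. The first manager that appears in both chains is EMP-1.

EMP-1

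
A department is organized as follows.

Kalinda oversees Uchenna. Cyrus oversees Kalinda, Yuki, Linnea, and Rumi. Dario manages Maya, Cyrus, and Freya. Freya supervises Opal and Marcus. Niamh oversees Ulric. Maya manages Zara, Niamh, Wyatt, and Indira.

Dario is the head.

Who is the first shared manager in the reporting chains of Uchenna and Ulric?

Uchenna's chain of managers is Kalinda, Cyrus, Dario. Ulric's chain of managers is Niamh, Maya, Dario. The first manager that appears in both chains is Dario.

Dario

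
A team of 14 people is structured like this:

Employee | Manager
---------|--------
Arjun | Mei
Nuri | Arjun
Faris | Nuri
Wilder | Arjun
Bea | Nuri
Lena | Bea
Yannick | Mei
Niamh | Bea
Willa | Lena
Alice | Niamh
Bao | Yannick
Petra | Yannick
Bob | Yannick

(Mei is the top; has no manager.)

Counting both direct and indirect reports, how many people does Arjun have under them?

Arjun directly manages Nuri, Wilder. Under Nuri: Bea, Niamh, Alice, Lena, Willa, Faris (6). Wilder has no reports. So Arjun's organization is 2 direct reports plus everyone under them: 7 + 1 = 8.

8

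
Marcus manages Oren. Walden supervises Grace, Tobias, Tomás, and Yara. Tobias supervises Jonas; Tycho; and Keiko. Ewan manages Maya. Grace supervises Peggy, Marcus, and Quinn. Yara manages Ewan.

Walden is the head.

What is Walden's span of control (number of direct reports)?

4

Walden directly manages Tobias, Yara, Grace, Tomás. That is 4 direct reports.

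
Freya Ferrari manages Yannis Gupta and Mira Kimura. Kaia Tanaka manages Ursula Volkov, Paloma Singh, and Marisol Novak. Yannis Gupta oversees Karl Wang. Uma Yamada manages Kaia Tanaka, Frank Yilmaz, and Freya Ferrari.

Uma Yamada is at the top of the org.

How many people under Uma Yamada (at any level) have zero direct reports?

6

The people in Uma Yamada's organization with no one reporting to them are Mira Kimura, Karl Wang, Frank Yilmaz, Marisol Novak, Paloma Singh, Ursula Volkov. That is 6.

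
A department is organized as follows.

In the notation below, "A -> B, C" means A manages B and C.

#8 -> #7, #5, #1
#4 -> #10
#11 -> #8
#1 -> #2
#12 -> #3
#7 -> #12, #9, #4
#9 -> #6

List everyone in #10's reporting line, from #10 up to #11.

#10 reports to #4. #4 reports to #7. #7 reports to #8. #8 reports to #11. #11 is at the top.

#10 -> #4 -> #7 -> #8 -> #11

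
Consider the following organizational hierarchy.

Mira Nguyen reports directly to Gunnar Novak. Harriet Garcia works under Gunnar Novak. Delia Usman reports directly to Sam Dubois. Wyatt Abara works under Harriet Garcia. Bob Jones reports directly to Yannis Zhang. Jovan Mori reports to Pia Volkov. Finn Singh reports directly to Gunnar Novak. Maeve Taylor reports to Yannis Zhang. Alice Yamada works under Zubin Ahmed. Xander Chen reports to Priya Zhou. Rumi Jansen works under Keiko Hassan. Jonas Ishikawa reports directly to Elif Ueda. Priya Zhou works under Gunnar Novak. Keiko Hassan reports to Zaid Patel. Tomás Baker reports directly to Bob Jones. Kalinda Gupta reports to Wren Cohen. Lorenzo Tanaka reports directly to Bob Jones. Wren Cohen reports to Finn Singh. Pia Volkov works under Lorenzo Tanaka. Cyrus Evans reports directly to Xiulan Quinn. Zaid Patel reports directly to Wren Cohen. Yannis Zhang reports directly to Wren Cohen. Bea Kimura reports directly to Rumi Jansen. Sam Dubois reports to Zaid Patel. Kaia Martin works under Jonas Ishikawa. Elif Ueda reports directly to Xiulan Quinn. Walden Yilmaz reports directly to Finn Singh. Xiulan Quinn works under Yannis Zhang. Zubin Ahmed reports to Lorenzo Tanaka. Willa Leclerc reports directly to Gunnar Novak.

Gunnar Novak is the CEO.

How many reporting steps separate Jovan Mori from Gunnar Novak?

Chain from Jovan Mori up to Gunnar Novak: Jovan Mori → Pia Volkov → Lorenzo Tanaka → Bob Jones → Yannis Zhang → Wren Cohen → Finn Singh → Gunnar Novak. That is 7 steps up, so Jovan Mori is 7 levels below Gunnar Novak.

7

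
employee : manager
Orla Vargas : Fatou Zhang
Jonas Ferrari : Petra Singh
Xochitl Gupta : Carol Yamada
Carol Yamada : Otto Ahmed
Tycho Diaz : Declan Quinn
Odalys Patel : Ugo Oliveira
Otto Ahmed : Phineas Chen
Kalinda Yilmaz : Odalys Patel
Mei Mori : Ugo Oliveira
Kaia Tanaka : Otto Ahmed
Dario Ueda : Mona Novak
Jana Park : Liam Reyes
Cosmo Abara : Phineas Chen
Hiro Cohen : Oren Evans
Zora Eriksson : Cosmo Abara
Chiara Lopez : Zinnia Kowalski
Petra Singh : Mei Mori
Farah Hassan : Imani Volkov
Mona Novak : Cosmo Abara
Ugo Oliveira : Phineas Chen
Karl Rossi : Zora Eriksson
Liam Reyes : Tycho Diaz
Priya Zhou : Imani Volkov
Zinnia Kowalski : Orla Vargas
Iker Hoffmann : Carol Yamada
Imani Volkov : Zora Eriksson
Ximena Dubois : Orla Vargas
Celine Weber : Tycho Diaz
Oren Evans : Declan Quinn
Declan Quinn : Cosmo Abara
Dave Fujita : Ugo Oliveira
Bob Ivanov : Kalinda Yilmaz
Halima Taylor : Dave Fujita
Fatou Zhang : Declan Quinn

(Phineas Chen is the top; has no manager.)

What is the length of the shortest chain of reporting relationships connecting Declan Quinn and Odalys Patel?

4

Declan Quinn is 2 levels below Phineas Chen, and Odalys Patel is 2 levels below Phineas Chen (their lowest common manager). The shortest path runs up from Declan Quinn to Phineas Chen and back down to Odalys Patel: 2 + 2 = 4 links.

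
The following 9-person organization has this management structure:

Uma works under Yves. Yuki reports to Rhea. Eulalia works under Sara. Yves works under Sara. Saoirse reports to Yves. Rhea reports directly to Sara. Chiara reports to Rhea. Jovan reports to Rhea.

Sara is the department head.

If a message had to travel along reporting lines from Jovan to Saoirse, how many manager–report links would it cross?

4

Jovan is 2 levels below Sara, and Saoirse is 2 levels below Sara (their lowest common manager). The shortest path runs up from Jovan to Sara and back down to Saoirse: 2 + 2 = 4 links.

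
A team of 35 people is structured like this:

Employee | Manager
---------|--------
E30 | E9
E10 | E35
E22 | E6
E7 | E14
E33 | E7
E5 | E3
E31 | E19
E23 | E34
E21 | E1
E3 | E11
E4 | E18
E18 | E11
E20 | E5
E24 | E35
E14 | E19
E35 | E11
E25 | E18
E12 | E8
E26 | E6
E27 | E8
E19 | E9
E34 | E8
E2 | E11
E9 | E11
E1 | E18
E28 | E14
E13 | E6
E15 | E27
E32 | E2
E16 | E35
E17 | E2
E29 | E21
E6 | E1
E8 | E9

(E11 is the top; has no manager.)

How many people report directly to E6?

E6 directly manages E26, E13, E22. That is 3 direct reports.

3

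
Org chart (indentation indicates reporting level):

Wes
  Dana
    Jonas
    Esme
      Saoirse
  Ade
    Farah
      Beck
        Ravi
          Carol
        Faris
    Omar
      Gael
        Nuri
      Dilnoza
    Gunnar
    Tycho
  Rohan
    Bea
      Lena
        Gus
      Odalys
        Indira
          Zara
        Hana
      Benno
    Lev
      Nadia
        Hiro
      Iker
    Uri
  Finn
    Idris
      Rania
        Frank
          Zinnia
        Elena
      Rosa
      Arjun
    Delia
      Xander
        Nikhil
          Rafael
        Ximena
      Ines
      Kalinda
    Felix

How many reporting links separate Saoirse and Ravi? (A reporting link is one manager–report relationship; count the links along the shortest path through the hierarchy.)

Saoirse is 3 levels below Wes, and Ravi is 4 levels below Wes (their lowest common manager). The shortest path runs up from Saoirse to Wes and back down to Ravi: 3 + 4 = 7 links.

7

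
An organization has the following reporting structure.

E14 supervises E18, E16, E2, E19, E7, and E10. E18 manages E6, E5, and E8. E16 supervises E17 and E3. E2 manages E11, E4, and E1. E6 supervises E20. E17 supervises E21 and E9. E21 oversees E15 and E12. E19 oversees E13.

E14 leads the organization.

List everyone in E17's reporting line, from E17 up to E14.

E17 reports to E16. E16 reports to E14. E14 is at the top.

E17 -> E16 -> E14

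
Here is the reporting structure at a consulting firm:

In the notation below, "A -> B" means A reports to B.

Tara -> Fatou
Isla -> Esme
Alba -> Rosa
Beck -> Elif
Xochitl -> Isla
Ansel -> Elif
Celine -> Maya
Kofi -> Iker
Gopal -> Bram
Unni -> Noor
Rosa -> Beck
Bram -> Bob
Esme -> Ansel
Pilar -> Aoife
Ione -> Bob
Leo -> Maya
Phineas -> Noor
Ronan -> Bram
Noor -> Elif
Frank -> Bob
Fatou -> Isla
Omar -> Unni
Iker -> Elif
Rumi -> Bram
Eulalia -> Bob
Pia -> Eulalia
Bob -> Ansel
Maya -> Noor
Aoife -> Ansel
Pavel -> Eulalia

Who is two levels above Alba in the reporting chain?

Beck

Alba reports to Rosa, and Rosa reports to Beck. So Alba's skip-level manager is Beck.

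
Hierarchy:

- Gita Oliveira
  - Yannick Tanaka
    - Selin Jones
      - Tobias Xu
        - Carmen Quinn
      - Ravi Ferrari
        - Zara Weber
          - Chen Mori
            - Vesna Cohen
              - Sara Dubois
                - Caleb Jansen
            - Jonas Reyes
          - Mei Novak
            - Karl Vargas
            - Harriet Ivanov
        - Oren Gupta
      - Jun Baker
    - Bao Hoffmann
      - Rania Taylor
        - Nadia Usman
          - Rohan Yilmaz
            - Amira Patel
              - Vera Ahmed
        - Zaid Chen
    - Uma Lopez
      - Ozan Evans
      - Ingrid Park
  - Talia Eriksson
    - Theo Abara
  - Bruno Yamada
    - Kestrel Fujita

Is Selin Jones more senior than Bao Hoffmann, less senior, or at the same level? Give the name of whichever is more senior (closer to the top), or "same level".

same level

Both Selin Jones and Bao Hoffmann are 2 levels below Gita Oliveira.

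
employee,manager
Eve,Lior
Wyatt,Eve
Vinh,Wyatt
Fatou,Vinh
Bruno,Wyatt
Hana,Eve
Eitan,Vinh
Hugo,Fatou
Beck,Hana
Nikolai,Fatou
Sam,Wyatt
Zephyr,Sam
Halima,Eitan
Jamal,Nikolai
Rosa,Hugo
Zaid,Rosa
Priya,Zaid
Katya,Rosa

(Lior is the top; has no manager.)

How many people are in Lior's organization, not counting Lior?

18

Lior directly manages Eve. Under Eve: Hana, Beck, Wyatt, Sam, Zephyr, Bruno, Vinh, Eitan, Halima, Fatou, Nikolai, Jamal, Hugo, Rosa, Katya, Zaid, Priya (17). That's 18 in total.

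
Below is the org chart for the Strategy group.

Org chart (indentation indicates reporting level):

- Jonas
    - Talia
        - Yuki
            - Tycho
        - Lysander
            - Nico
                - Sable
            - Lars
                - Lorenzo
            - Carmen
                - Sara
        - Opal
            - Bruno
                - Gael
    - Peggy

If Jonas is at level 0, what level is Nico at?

Chain from Nico up to Jonas: Nico → Lysander → Talia → Jonas. That is 3 steps up, so Nico is 3 levels below Jonas.

3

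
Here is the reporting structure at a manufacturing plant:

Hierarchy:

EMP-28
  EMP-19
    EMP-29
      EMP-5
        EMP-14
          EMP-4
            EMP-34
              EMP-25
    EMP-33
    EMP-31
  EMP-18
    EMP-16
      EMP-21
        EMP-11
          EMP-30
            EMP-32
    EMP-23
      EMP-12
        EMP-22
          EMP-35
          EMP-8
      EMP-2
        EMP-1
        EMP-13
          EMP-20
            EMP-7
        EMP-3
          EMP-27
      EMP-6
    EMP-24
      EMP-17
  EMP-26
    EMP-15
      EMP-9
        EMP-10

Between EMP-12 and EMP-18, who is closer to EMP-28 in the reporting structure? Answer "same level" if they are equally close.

EMP-18

EMP-12 is 3 levels below EMP-28; EMP-18 is 1. EMP-18 is higher.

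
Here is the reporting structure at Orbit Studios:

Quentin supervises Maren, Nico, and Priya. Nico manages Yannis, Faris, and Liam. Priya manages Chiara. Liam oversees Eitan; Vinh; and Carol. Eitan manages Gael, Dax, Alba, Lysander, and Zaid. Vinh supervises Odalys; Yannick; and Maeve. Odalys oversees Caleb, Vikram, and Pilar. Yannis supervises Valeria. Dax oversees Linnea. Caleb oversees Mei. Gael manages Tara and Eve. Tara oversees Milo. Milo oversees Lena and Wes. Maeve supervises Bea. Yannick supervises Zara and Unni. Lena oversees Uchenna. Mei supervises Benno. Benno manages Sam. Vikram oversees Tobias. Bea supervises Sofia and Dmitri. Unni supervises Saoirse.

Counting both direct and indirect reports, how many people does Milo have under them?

Milo directly manages Lena, Wes. Under Lena: Uchenna (1). Wes has no reports. So Milo's organization is 2 direct reports plus everyone under them: 2 + 1 = 3.

3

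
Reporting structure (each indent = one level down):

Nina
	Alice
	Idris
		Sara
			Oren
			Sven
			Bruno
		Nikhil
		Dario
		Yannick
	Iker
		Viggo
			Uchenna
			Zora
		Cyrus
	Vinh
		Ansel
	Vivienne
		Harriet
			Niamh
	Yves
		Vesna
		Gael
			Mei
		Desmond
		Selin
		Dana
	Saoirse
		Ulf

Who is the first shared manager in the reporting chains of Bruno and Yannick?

Bruno's chain of managers is Sara, Idris, Nina. Yannick's chain of managers is Idris, Nina. The first manager that appears in both chains is Idris.

Idris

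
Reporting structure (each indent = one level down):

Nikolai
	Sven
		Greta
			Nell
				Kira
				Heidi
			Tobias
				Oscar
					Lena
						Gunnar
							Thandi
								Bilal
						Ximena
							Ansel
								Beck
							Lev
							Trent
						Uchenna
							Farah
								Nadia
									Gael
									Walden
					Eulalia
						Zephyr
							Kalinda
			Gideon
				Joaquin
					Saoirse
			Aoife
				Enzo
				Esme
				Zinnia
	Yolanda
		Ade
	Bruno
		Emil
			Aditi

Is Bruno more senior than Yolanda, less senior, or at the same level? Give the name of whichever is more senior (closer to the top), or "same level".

Both Bruno and Yolanda are 1 level below Nikolai.

same level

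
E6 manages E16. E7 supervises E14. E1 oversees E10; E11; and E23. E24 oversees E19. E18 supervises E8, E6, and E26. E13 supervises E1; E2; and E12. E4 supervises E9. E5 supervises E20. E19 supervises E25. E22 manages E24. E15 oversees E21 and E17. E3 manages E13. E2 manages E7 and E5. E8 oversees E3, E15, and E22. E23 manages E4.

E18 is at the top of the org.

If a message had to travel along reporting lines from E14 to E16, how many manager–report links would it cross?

8

E14 is 6 levels below E18, and E16 is 2 levels below E18 (their lowest common manager). The shortest path runs up from E14 to E18 and back down to E16: 6 + 2 = 8 links.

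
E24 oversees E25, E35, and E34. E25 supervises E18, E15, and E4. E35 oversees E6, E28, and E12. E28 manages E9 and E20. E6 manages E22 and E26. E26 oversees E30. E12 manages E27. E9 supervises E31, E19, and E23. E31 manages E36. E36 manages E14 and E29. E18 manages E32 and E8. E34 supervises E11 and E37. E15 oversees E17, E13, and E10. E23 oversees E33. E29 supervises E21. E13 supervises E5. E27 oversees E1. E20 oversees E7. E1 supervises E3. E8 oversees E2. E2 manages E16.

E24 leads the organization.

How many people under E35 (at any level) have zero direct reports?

The people in E35's organization with no one reporting to them are E3, E22, E30, E7, E33, E19, E21, E14. That is 8.

8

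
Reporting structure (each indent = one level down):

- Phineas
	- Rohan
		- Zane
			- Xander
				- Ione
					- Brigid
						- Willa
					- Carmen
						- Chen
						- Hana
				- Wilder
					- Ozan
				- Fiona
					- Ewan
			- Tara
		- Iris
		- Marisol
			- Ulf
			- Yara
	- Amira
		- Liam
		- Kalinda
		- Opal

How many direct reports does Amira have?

Amira directly manages Liam, Kalinda, Opal. That is 3 direct reports.

3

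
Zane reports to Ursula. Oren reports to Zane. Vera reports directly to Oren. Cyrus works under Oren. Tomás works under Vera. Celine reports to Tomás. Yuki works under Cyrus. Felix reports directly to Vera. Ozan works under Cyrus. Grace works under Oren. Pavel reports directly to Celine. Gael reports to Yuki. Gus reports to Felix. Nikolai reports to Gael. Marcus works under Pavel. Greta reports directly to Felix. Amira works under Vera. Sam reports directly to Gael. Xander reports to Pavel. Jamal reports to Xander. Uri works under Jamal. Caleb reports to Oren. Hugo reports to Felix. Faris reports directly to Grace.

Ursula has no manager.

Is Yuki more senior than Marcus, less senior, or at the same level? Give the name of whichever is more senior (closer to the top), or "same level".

Yuki

Yuki is 4 levels below Ursula; Marcus is 7. Yuki is higher.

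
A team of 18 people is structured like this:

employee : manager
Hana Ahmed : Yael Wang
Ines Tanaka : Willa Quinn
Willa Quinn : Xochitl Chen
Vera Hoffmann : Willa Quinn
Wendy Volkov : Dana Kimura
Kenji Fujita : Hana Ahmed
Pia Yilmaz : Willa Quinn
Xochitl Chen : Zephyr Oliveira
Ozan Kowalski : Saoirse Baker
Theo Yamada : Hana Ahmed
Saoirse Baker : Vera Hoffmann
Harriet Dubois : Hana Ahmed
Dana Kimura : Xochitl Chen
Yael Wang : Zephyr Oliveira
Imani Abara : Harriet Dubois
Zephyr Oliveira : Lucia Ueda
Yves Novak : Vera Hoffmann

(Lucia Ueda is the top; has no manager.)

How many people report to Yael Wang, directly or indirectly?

Yael Wang directly manages Hana Ahmed. Under Hana Ahmed: Harriet Dubois, Imani Abara, Kenji Fujita, Theo Yamada (4). That's 5 in total.

5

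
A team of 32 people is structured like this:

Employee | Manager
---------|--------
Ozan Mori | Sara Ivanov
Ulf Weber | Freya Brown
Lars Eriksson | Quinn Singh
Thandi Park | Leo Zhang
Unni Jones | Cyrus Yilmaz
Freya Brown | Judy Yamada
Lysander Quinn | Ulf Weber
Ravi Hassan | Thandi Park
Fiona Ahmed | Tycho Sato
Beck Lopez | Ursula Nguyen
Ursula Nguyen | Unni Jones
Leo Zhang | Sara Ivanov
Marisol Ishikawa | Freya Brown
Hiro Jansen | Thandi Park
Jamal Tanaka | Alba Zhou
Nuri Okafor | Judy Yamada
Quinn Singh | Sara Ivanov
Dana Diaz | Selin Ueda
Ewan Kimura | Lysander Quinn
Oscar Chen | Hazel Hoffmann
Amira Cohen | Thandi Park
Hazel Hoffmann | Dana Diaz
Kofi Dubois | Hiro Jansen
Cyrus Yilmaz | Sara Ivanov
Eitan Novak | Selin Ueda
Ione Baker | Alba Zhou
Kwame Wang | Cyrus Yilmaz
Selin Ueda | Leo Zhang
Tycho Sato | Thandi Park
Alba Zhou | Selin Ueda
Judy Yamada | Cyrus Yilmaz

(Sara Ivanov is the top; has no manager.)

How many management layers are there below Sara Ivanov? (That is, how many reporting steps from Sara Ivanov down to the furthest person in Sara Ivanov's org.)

6

The longest chain under Sara Ivanov runs Sara Ivanov → Cyrus Yilmaz → Judy Yamada → Freya Brown → Ulf Weber → Lysander Quinn → Ewan Kimura, which is 6 levels below Sara Ivanov.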